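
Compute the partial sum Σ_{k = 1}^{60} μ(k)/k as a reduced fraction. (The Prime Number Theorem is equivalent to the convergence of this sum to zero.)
Σ μ(k)/k = 15620172904808488514/961380175077106319535

Values of μ(k) for 1 ≤ k ≤ 60: μ(1) = 1, μ(2) = -1, μ(3) = -1, μ(5) = -1, μ(6) = 1, μ(7) = -1, μ(10) = 1, μ(11) = -1, μ(13) = -1, μ(14) = 1, μ(15) = 1, μ(17) = -1, μ(19) = -1, μ(21) = 1, μ(22) = 1, μ(23) = -1, μ(26) = 1, μ(29) = -1, μ(30) = -1, μ(31) = -1, μ(33) = 1, μ(34) = 1, μ(35) = 1, μ(37) = -1, μ(38) = 1, μ(39) = 1, μ(41) = -1, μ(42) = -1, μ(43) = -1, μ(46) = 1, μ(47) = -1, μ(51) = 1, μ(53) = -1, μ(55) = 1, μ(57) = 1, μ(58) = 1, μ(59) = -1, with μ = 0 on non-squarefree integers. Summing μ(k)/k for k where μ(k) ≠ 0 gives 15620172904808488514/961380175077106319535 ≈ 0.0162. (PNT ⟺ this sum → 0 as n → ∞.)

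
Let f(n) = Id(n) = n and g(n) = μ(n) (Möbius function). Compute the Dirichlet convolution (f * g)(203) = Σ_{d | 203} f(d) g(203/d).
(Id * μ)(203) = 168

Divisors of 203: [1, 7, 29, 203]. For each d | 203:
  d = 1: Id(1) · μ(203/1) = 1 · 1 = 1
  d = 7: Id(7) · μ(203/7) = 7 · -1 = -7
  d = 29: Id(29) · μ(203/29) = 29 · -1 = -29
  d = 203: Id(203) · μ(203/203) = 203 · 1 = 203
Summing: (Id * μ)(203) = 1 + -7 + -29 + 203 = 168.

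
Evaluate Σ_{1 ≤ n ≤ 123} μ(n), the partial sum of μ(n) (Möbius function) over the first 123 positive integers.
Σ_{n ≤ 123} μ(n) = -1

Compute μ(n) for each 1 ≤ n ≤ 123: μ(1) = 1, μ(2) = -1, μ(3) = -1, μ(4) = 0, μ(5) = -1, μ(6) = 1, μ(7) = -1, μ(8) = 0, μ(9) = 0, μ(10) = 1, μ(11) = -1, μ(12) = 0, μ(13) = -1, μ(14) = 1, μ(15) = 1, μ(16) = 0, μ(17) = -1, μ(18) = 0, μ(19) = -1, μ(20) = 0, μ(21) = 1, μ(22) = 1, μ(23) = -1, μ(24) = 0, μ(25) = 0, μ(26) = 1, μ(27) = 0, μ(28) = 0, μ(29) = -1, μ(30) = -1, μ(31) = -1, μ(32) = 0, μ(33) = 1, μ(34) = 1, μ(35) = 1, μ(36) = 0, μ(37) = -1, μ(38) = 1, μ(39) = 1, μ(40) = 0, μ(41) = -1, μ(42) = -1, μ(43) = -1, μ(44) = 0, μ(45) = 0, μ(46) = 1, μ(47) = -1, μ(48) = 0, μ(49) = 0, μ(50) = 0, μ(51) = 1, μ(52) = 0, μ(53) = -1, μ(54) = 0, μ(55) = 1, μ(56) = 0, μ(57) = 1, μ(58) = 1, μ(59) = -1, μ(60) = 0, μ(61) = -1, μ(62) = 1, μ(63) = 0, μ(64) = 0, μ(65) = 1, μ(66) = -1, μ(67) = -1, μ(68) = 0, μ(69) = 1, μ(70) = -1, μ(71) = -1, μ(72) = 0, μ(73) = -1, μ(74) = 1, μ(75) = 0, μ(76) = 0, μ(77) = 1, μ(78) = -1, μ(79) = -1, μ(80) = 0, μ(81) = 0, μ(82) = 1, μ(83) = -1, μ(84) = 0, μ(85) = 1, μ(86) = 1, μ(87) = 1, μ(88) = 0, μ(89) = -1, μ(90) = 0, μ(91) = 1, μ(92) = 0, μ(93) = 1, μ(94) = 1, μ(95) = 1, μ(96) = 0, μ(97) = -1, μ(98) = 0, μ(99) = 0, μ(100) = 0, μ(101) = -1, μ(102) = -1, μ(103) = -1, μ(104) = 0, μ(105) = -1, μ(106) = 1, μ(107) = -1, μ(108) = 0, μ(109) = -1, μ(110) = -1, μ(111) = 1, μ(112) = 0, μ(113) = -1, μ(114) = -1, μ(115) = 1, μ(116) = 0, μ(117) = 0, μ(118) = 1, μ(119) = 1, μ(120) = 0, μ(121) = 0, μ(122) = 1, μ(123) = 1. Summing all 123 values: -1. (Mertens function M(x) = Σ_{n ≤ x} μ(n); on average M(x) should be small (PNT ⟺ M(x) = o(x)).)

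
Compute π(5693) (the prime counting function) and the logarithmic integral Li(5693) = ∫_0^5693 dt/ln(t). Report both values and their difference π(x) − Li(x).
π(5693) = 750;  Li(5693) ≈ 765.02;  π(x) − Li(x) ≈ -15.02.

Direct count of primes ≤ 5693 gives π(5693) = 750. Numerical evaluation of the logarithmic integral gives Li(5693) ≈ 765.02. The difference π(x) − Li(x) ≈ -15.02 is typically negative for small/moderate x (Li(x) overestimates), though Littlewood's theorem shows this sign changes infinitely often.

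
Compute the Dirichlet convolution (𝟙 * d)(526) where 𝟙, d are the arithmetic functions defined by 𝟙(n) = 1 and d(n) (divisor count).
(𝟙 * d)(526) = 9

Divisors of 526: [1, 2, 263, 526]. For each d | 526:
  d = 1: 𝟙(1) · d(526/1) = 1 · 4 = 4
  d = 2: 𝟙(2) · d(526/2) = 1 · 2 = 2
  d = 263: 𝟙(263) · d(526/263) = 1 · 2 = 2
  d = 526: 𝟙(526) · d(526/526) = 1 · 1 = 1
Summing: (𝟙 * d)(526) = 4 + 2 + 2 + 1 = 9.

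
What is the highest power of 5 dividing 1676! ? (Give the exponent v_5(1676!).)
v_5(1676!) = 417

Legendre's formula: v_p(n!) = Σ_{k ≥ 1} ⌊n / p^k⌋. For p = 5, n = 1676, the terms are:
  ⌊1676/5^1⌋ = ⌊1676/5⌋ = 335
  ⌊1676/5^2⌋ = ⌊1676/25⌋ = 67
  ⌊1676/5^3⌋ = ⌊1676/125⌋ = 13
  ⌊1676/5^4⌋ = ⌊1676/625⌋ = 2
(the next term ⌊1676/5^5⌋ = 0, terminating the sum). Summing: v_5(1676!) = 335 + 67 + 13 + 2 = 417.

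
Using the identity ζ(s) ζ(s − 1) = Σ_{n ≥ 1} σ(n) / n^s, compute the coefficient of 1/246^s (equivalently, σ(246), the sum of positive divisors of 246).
σ(246) = 504

In the product (Σ m^0/m^s)(Σ k / k^s) = Σ (Σ_{d | n} d) / n^s, the coefficient of 1/n^s is σ(n) = Σ_{d | n} d. For n = 246, divisors are [1, 2, 3, 6, 41, 82, 123, 246]; summing: σ(246) = 504.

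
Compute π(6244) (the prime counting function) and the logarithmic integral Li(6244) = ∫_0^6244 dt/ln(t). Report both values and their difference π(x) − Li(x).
π(6244) = 811;  Li(6244) ≈ 828.40;  π(x) − Li(x) ≈ -17.40.

Direct count of primes ≤ 6244 gives π(6244) = 811. Numerical evaluation of the logarithmic integral gives Li(6244) ≈ 828.40. The difference π(x) − Li(x) ≈ -17.40 is typically negative for small/moderate x (Li(x) overestimates), though Littlewood's theorem shows this sign changes infinitely often.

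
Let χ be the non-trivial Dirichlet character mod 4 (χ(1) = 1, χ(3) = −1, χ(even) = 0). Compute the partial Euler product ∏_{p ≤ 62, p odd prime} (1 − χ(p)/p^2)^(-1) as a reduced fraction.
∏ = 41649646786025278187758845901/45453901250007819878400000000

The odd primes p ≤ 62 are [3, 5, 7, 11, 13, 17, 19, 23, 29, 31, 37, 41, 43, 47, 53, 59, 61]. For each, χ(p) = 1 if p ≡ 1 mod 4, χ(p) = −1 if p ≡ 3 mod 4. Taking (1 − χ(p)/p^2)^(-1) = p^2/(p^2 − χ(p)): (1 − (-1)/3^2)^(-1) · (1 − (1)/5^2)^(-1) · (1 − (-1)/7^2)^(-1) · (1 − (-1)/11^2)^(-1) · (1 − (1)/13^2)^(-1) · (1 − (1)/17^2)^(-1) · (1 − (-1)/19^2)^(-1) · (1 − (-1)/23^2)^(-1) · (1 − (1)/29^2)^(-1) · (1 − (-1)/31^2)^(-1) · (1 − (1)/37^2)^(-1) · (1 − (1)/41^2)^(-1) · (1 − (-1)/43^2)^(-1) · (1 − (-1)/47^2)^(-1) · (1 − (1)/53^2)^(-1) · (1 − (-1)/59^2)^(-1) · (1 − (1)/61^2)^(-1) = 41649646786025278187758845901/45453901250007819878400000000.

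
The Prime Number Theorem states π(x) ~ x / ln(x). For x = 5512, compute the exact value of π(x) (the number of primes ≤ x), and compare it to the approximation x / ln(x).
π(5512) = 728;  x/ln(x) ≈ 639.84;  relative error ≈ 12.11%.

Directly count primes up to 5512: π(5512) = 728. The PNT approximation gives 5512/ln(5512) ≈ 5512/8.61468 ≈ 639.84. Relative error (π(x) − x/ln(x)) / π(x) ≈ 12.11%; the approximation is known to undercount slightly (Li(x) is a better estimate).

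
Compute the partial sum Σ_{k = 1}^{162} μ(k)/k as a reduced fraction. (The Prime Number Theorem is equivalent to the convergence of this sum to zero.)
Σ μ(k)/k = 674117532155663976794637693297075629210667954252961166216521/35375166993717494840635767087951744212057570647889977422429870

Values of μ(k) for 1 ≤ k ≤ 162: μ(1) = 1, μ(2) = -1, μ(3) = -1, μ(5) = -1, μ(6) = 1, μ(7) = -1, μ(10) = 1, μ(11) = -1, μ(13) = -1, μ(14) = 1, μ(15) = 1, μ(17) = -1, μ(19) = -1, μ(21) = 1, μ(22) = 1, μ(23) = -1, μ(26) = 1, μ(29) = -1, μ(30) = -1, μ(31) = -1, μ(33) = 1, μ(34) = 1, μ(35) = 1, μ(37) = -1, μ(38) = 1, μ(39) = 1, μ(41) = -1, μ(42) = -1, μ(43) = -1, μ(46) = 1, μ(47) = -1, μ(51) = 1, μ(53) = -1, μ(55) = 1, μ(57) = 1, μ(58) = 1, μ(59) = -1, μ(61) = -1, μ(62) = 1, μ(65) = 1, μ(66) = -1, μ(67) = -1, μ(69) = 1, μ(70) = -1, μ(71) = -1, μ(73) = -1, μ(74) = 1, μ(77) = 1, μ(78) = -1, μ(79) = -1, μ(82) = 1, μ(83) = -1, μ(85) = 1, μ(86) = 1, μ(87) = 1, μ(89) = -1, μ(91) = 1, μ(93) = 1, μ(94) = 1, μ(95) = 1, μ(97) = -1, μ(101) = -1, μ(102) = -1, μ(103) = -1, μ(105) = -1, μ(106) = 1, μ(107) = -1, μ(109) = -1, μ(110) = -1, μ(111) = 1, μ(113) = -1, μ(114) = -1, μ(115) = 1, μ(118) = 1, μ(119) = 1, μ(122) = 1, μ(123) = 1, μ(127) = -1, μ(129) = 1, μ(130) = -1, μ(131) = -1, μ(133) = 1, μ(134) = 1, μ(137) = -1, μ(138) = -1, μ(139) = -1, μ(141) = 1, μ(142) = 1, μ(143) = 1, μ(145) = 1, μ(146) = 1, μ(149) = -1, μ(151) = -1, μ(154) = -1, μ(155) = 1, μ(157) = -1, μ(158) = 1, μ(159) = 1, μ(161) = 1, with μ = 0 on non-squarefree integers. Summing μ(k)/k for k where μ(k) ≠ 0 gives 674117532155663976794637693297075629210667954252961166216521/35375166993717494840635767087951744212057570647889977422429870 ≈ 0.0191. (PNT ⟺ this sum → 0 as n → ∞.)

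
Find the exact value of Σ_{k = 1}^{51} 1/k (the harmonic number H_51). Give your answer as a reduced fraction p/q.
H_51 = 14004003155738682347159/3099044504245996706400

Direct summation: H_51 = 1 + 1/2 + ... + 1/51. The least common denominator is lcm(1, ..., 51) = 3099044504245996706400; over this denominator the numerator is 3099044504245996706400 + 1549522252122998353200 + 1033014834748665568800 + 774761126061499176600 + 619808900849199341280 + 516507417374332784400 + 442720643463713815200 + 387380563030749588300 + 344338278249555189600 + 309904450424599670640 + 281731318567817882400 + 258253708687166392200 + 238388038788153592800 + 221360321731856907600 + 206602966949733113760 + 193690281515374794150 + 182296735543882159200 + 172169139124777594800 + 163107605486631405600 + 154952225212299835320 + 147573547821237938400 + 140865659283908941200 + 134741065401999856800 + 129126854343583196100 + 123961780169839868256 + 119194019394076796400 + 114779426083185063200 + 110680160865928453800 + 106863603594689541600 + 103301483474866556880 + 99969177556322474400 + 96845140757687397075 + 93910439522605960800 + 91148367771941079600 + 88544128692742763040 + 86084569562388797400 + 83757959574216127200 + 81553802743315702800 + 79462679596051197600 + 77476112606149917660 + 75586451323073090400 + 73786773910618969200 + 72070802424325504800 + 70432829641954470600 + 68867655649911037920 + 67370532700999928400 + 65937117111616951200 + 64563427171791598050 + 63245806209101973600 + 61980890084919934128 + 60765578514627386400 = 14004003155738682347159, so H_51 = 14004003155738682347159/3099044504245996706400 (already in lowest terms) ≈ 4.51881. (The PNT-adjacent estimate ln(51) + γ ≈ 4.50904 matches within O(1/n).)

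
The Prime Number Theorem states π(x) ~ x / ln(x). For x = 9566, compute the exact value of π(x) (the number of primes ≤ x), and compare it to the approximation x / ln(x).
π(9566) = 1183;  x/ln(x) ≈ 1043.64;  relative error ≈ 11.78%.

Directly count primes up to 9566: π(9566) = 1183. The PNT approximation gives 9566/ln(9566) ≈ 9566/9.16597 ≈ 1043.64. Relative error (π(x) − x/ln(x)) / π(x) ≈ 11.78%; the approximation is known to undercount slightly (Li(x) is a better estimate).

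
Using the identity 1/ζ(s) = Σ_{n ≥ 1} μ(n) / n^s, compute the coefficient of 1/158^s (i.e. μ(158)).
μ(158) = 1

Factor n = 158 = 2 · 79. μ(n) = 0 if any exponent ≥ 2 (not squarefree); otherwise μ(n) = (−1)^{ω(n)} where ω(n) is the number of distinct prime factors. Applying: μ(158) = 1.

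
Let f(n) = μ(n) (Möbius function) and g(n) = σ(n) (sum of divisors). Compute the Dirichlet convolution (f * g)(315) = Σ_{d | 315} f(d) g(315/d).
(μ * σ)(315) = 315

Divisors of 315: [1, 3, 5, 7, 9, 15, 21, 35, 45, 63, 105, 315]. For each d | 315:
  d = 1: μ(1) · σ(315/1) = 1 · 624 = 624
  d = 3: μ(3) · σ(315/3) = -1 · 192 = -192
  d = 5: μ(5) · σ(315/5) = -1 · 104 = -104
  d = 7: μ(7) · σ(315/7) = -1 · 78 = -78
  d = 9: μ(9) · σ(315/9) = 0 · 48 = 0
  d = 15: μ(15) · σ(315/15) = 1 · 32 = 32
  d = 21: μ(21) · σ(315/21) = 1 · 24 = 24
  d = 35: μ(35) · σ(315/35) = 1 · 13 = 13
  d = 45: μ(45) · σ(315/45) = 0 · 8 = 0
  d = 63: μ(63) · σ(315/63) = 0 · 6 = 0
  d = 105: μ(105) · σ(315/105) = -1 · 4 = -4
  d = 315: μ(315) · σ(315/315) = 0 · 1 = 0
Summing: (μ * σ)(315) = 624 + -192 + -104 + -78 + 0 + 32 + 24 + 13 + 0 + 0 + -4 + 0 = 315.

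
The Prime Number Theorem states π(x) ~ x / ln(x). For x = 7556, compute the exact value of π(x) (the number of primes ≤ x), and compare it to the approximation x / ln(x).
π(7556) = 958;  x/ln(x) ≈ 846.13;  relative error ≈ 11.68%.

Directly count primes up to 7556: π(7556) = 958. The PNT approximation gives 7556/ln(7556) ≈ 7556/8.93010 ≈ 846.13. Relative error (π(x) − x/ln(x)) / π(x) ≈ 11.68%; the approximation is known to undercount slightly (Li(x) is a better estimate).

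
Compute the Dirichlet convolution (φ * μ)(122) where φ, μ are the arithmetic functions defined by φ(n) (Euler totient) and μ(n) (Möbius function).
(φ * μ)(122) = 0

Divisors of 122: [1, 2, 61, 122]. For each d | 122:
  d = 1: φ(1) · μ(122/1) = 1 · 1 = 1
  d = 2: φ(2) · μ(122/2) = 1 · -1 = -1
  d = 61: φ(61) · μ(122/61) = 60 · -1 = -60
  d = 122: φ(122) · μ(122/122) = 60 · 1 = 60
Summing: (φ * μ)(122) = 1 + -1 + -60 + 60 = 0.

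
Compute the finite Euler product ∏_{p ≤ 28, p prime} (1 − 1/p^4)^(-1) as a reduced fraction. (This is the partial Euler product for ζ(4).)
∏ = 179711034607426083154393/166042662475294310400000

The primes p ≤ 28 are [2, 3, 5, 7, 11, 13, 17, 19, 23]. For each prime, (1 − 1/p^4)^(-1) = p^4 / (p^4 − 1). The product is (1 − 1/2^4)^(-1), (1 − 1/3^4)^(-1), (1 − 1/5^4)^(-1), (1 − 1/7^4)^(-1), (1 − 1/11^4)^(-1), (1 − 1/13^4)^(-1), (1 − 1/17^4)^(-1), (1 − 1/19^4)^(-1), (1 − 1/23^4)^(-1) = ∏ p^4 / (p^4 − 1) = 179711034607426083154393/166042662475294310400000.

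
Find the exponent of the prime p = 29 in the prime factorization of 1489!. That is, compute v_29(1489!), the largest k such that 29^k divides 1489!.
v_29(1489!) = 52

Legendre's formula: v_p(n!) = Σ_{k ≥ 1} ⌊n / p^k⌋. For p = 29, n = 1489, the terms are:
  ⌊1489/29^1⌋ = ⌊1489/29⌋ = 51
  ⌊1489/29^2⌋ = ⌊1489/841⌋ = 1
(the next term ⌊1489/29^3⌋ = 0, terminating the sum). Summing: v_29(1489!) = 51 + 1 = 52.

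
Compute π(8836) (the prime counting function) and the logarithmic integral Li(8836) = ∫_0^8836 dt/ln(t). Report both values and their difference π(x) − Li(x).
π(8836) = 1100;  Li(8836) ≈ 1118.92;  π(x) − Li(x) ≈ -18.92.

Direct count of primes ≤ 8836 gives π(8836) = 1100. Numerical evaluation of the logarithmic integral gives Li(8836) ≈ 1118.92. The difference π(x) − Li(x) ≈ -18.92 is typically negative for small/moderate x (Li(x) overestimates), though Littlewood's theorem shows this sign changes infinitely often.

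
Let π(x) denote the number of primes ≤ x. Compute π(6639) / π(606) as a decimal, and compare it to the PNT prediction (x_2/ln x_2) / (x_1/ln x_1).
π(6639)/π(606) = 856/110 ≈ 7.7818;  PNT prediction ≈ 7.9755.

π(606) = 110 and π(6639) = 856, so π(6639)/π(606) ≈ 7.7818. The PNT-predicted ratio is (6639/ln(6639)) / (606/ln(606)) ≈ 7.9755. The two agree to within a few percent, as expected.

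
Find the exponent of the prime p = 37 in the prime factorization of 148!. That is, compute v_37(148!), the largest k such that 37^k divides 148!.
v_37(148!) = 4

Legendre's formula: v_p(n!) = Σ_{k ≥ 1} ⌊n / p^k⌋. For p = 37, n = 148, the terms are:
  ⌊148/37^1⌋ = ⌊148/37⌋ = 4
(the next term ⌊148/37^2⌋ = 0, terminating the sum). Summing: v_37(148!) = 4 = 4.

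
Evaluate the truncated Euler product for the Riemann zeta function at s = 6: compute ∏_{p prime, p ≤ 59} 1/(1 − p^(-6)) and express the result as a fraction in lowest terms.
∏ = 4770739572296379656394863241102356173984421633090039451960419477648624277653925987495283/4689410829889825408368231882153932262030763270859585875623809572192922480840433054253056

The primes p ≤ 59 are [2, 3, 5, 7, 11, 13, 17, 19, 23, 29, 31, 37, 41, 43, 47, 53, 59]. For each prime, (1 − 1/p^6)^(-1) = p^6 / (p^6 − 1). The product is (1 − 1/2^6)^(-1), (1 − 1/3^6)^(-1), (1 − 1/5^6)^(-1), (1 − 1/7^6)^(-1), (1 − 1/11^6)^(-1), (1 − 1/13^6)^(-1), (1 − 1/17^6)^(-1), (1 − 1/19^6)^(-1), (1 − 1/23^6)^(-1), (1 − 1/29^6)^(-1), (1 − 1/31^6)^(-1), (1 − 1/37^6)^(-1), (1 − 1/41^6)^(-1), (1 − 1/43^6)^(-1), (1 − 1/47^6)^(-1), (1 − 1/53^6)^(-1), (1 − 1/59^6)^(-1) = ∏ p^6 / (p^6 − 1) = 4770739572296379656394863241102356173984421633090039451960419477648624277653925987495283/4689410829889825408368231882153932262030763270859585875623809572192922480840433054253056.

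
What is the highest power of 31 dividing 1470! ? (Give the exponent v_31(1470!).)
v_31(1470!) = 48

Legendre's formula: v_p(n!) = Σ_{k ≥ 1} ⌊n / p^k⌋. For p = 31, n = 1470, the terms are:
  ⌊1470/31^1⌋ = ⌊1470/31⌋ = 47
  ⌊1470/31^2⌋ = ⌊1470/961⌋ = 1
(the next term ⌊1470/31^3⌋ = 0, terminating the sum). Summing: v_31(1470!) = 47 + 1 = 48.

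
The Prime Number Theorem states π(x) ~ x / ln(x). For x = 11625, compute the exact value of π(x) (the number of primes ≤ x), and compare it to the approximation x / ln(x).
π(11625) = 1398;  x/ln(x) ≈ 1241.87;  relative error ≈ 11.17%.

Directly count primes up to 11625: π(11625) = 1398. The PNT approximation gives 11625/ln(11625) ≈ 11625/9.36091 ≈ 1241.87. Relative error (π(x) − x/ln(x)) / π(x) ≈ 11.17%; the approximation is known to undercount slightly (Li(x) is a better estimate).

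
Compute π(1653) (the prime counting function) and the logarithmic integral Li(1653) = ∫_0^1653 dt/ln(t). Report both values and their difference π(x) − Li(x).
π(1653) = 259;  Li(1653) ≈ 268.59;  π(x) − Li(x) ≈ -9.59.

Direct count of primes ≤ 1653 gives π(1653) = 259. Numerical evaluation of the logarithmic integral gives Li(1653) ≈ 268.59. The difference π(x) − Li(x) ≈ -9.59 is typically negative for small/moderate x (Li(x) overestimates), though Littlewood's theorem shows this sign changes infinitely often.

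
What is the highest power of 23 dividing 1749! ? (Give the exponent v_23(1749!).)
v_23(1749!) = 79

Legendre's formula: v_p(n!) = Σ_{k ≥ 1} ⌊n / p^k⌋. For p = 23, n = 1749, the terms are:
  ⌊1749/23^1⌋ = ⌊1749/23⌋ = 76
  ⌊1749/23^2⌋ = ⌊1749/529⌋ = 3
(the next term ⌊1749/23^3⌋ = 0, terminating the sum). Summing: v_23(1749!) = 76 + 3 = 79.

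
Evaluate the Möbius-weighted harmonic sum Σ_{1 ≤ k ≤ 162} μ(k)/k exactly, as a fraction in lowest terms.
Σ μ(k)/k = 674117532155663976794637693297075629210667954252961166216521/35375166993717494840635767087951744212057570647889977422429870

Values of μ(k) for 1 ≤ k ≤ 162: μ(1) = 1, μ(2) = -1, μ(3) = -1, μ(5) = -1, μ(6) = 1, μ(7) = -1, μ(10) = 1, μ(11) = -1, μ(13) = -1, μ(14) = 1, μ(15) = 1, μ(17) = -1, μ(19) = -1, μ(21) = 1, μ(22) = 1, μ(23) = -1, μ(26) = 1, μ(29) = -1, μ(30) = -1, μ(31) = -1, μ(33) = 1, μ(34) = 1, μ(35) = 1, μ(37) = -1, μ(38) = 1, μ(39) = 1, μ(41) = -1, μ(42) = -1, μ(43) = -1, μ(46) = 1, μ(47) = -1, μ(51) = 1, μ(53) = -1, μ(55) = 1, μ(57) = 1, μ(58) = 1, μ(59) = -1, μ(61) = -1, μ(62) = 1, μ(65) = 1, μ(66) = -1, μ(67) = -1, μ(69) = 1, μ(70) = -1, μ(71) = -1, μ(73) = -1, μ(74) = 1, μ(77) = 1, μ(78) = -1, μ(79) = -1, μ(82) = 1, μ(83) = -1, μ(85) = 1, μ(86) = 1, μ(87) = 1, μ(89) = -1, μ(91) = 1, μ(93) = 1, μ(94) = 1, μ(95) = 1, μ(97) = -1, μ(101) = -1, μ(102) = -1, μ(103) = -1, μ(105) = -1, μ(106) = 1, μ(107) = -1, μ(109) = -1, μ(110) = -1, μ(111) = 1, μ(113) = -1, μ(114) = -1, μ(115) = 1, μ(118) = 1, μ(119) = 1, μ(122) = 1, μ(123) = 1, μ(127) = -1, μ(129) = 1, μ(130) = -1, μ(131) = -1, μ(133) = 1, μ(134) = 1, μ(137) = -1, μ(138) = -1, μ(139) = -1, μ(141) = 1, μ(142) = 1, μ(143) = 1, μ(145) = 1, μ(146) = 1, μ(149) = -1, μ(151) = -1, μ(154) = -1, μ(155) = 1, μ(157) = -1, μ(158) = 1, μ(159) = 1, μ(161) = 1, with μ = 0 on non-squarefree integers. Summing μ(k)/k for k where μ(k) ≠ 0 gives 674117532155663976794637693297075629210667954252961166216521/35375166993717494840635767087951744212057570647889977422429870 ≈ 0.0191. (PNT ⟺ this sum → 0 as n → ∞.)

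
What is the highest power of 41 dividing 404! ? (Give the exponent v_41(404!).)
v_41(404!) = 9

Legendre's formula: v_p(n!) = Σ_{k ≥ 1} ⌊n / p^k⌋. For p = 41, n = 404, the terms are:
  ⌊404/41^1⌋ = ⌊404/41⌋ = 9
(the next term ⌊404/41^2⌋ = 0, terminating the sum). Summing: v_41(404!) = 9 = 9.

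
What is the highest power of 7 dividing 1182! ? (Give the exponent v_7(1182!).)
v_7(1182!) = 195

Legendre's formula: v_p(n!) = Σ_{k ≥ 1} ⌊n / p^k⌋. For p = 7, n = 1182, the terms are:
  ⌊1182/7^1⌋ = ⌊1182/7⌋ = 168
  ⌊1182/7^2⌋ = ⌊1182/49⌋ = 24
  ⌊1182/7^3⌋ = ⌊1182/343⌋ = 3
(the next term ⌊1182/7^4⌋ = 0, terminating the sum). Summing: v_7(1182!) = 168 + 24 + 3 = 195.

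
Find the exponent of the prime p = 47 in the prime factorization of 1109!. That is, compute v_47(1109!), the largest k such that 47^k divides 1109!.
v_47(1109!) = 23

Legendre's formula: v_p(n!) = Σ_{k ≥ 1} ⌊n / p^k⌋. For p = 47, n = 1109, the terms are:
  ⌊1109/47^1⌋ = ⌊1109/47⌋ = 23
(the next term ⌊1109/47^2⌋ = 0, terminating the sum). Summing: v_47(1109!) = 23 = 23.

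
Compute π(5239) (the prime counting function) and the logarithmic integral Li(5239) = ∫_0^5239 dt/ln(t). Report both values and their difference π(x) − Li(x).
π(5239) = 697;  Li(5239) ≈ 712.26;  π(x) − Li(x) ≈ -15.26.

Direct count of primes ≤ 5239 gives π(5239) = 697. Numerical evaluation of the logarithmic integral gives Li(5239) ≈ 712.26. The difference π(x) − Li(x) ≈ -15.26 is typically negative for small/moderate x (Li(x) overestimates), though Littlewood's theorem shows this sign changes infinitely often.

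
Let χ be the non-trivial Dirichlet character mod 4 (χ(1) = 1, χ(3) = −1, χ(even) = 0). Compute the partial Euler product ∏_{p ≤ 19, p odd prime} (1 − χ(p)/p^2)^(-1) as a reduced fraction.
∏ = 14933966047/16280616960

The odd primes p ≤ 19 are [3, 5, 7, 11, 13, 17, 19]. For each, χ(p) = 1 if p ≡ 1 mod 4, χ(p) = −1 if p ≡ 3 mod 4. Taking (1 − χ(p)/p^2)^(-1) = p^2/(p^2 − χ(p)): (1 − (-1)/3^2)^(-1) · (1 − (1)/5^2)^(-1) · (1 − (-1)/7^2)^(-1) · (1 − (-1)/11^2)^(-1) · (1 − (1)/13^2)^(-1) · (1 − (1)/17^2)^(-1) · (1 − (-1)/19^2)^(-1) = 14933966047/16280616960.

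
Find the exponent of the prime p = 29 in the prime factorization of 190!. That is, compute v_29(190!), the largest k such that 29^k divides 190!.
v_29(190!) = 6

Legendre's formula: v_p(n!) = Σ_{k ≥ 1} ⌊n / p^k⌋. For p = 29, n = 190, the terms are:
  ⌊190/29^1⌋ = ⌊190/29⌋ = 6
(the next term ⌊190/29^2⌋ = 0, terminating the sum). Summing: v_29(190!) = 6 = 6.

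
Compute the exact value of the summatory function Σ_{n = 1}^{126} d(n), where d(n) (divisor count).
Σ_{n ≤ 126} d(n) = 635

Compute d(n) for each 1 ≤ n ≤ 126: d(1) = 1, d(2) = 2, d(3) = 2, d(4) = 3, d(5) = 2, d(6) = 4, d(7) = 2, d(8) = 4, d(9) = 3, d(10) = 4, d(11) = 2, d(12) = 6, d(13) = 2, d(14) = 4, d(15) = 4, d(16) = 5, d(17) = 2, d(18) = 6, d(19) = 2, d(20) = 6, d(21) = 4, d(22) = 4, d(23) = 2, d(24) = 8, d(25) = 3, d(26) = 4, d(27) = 4, d(28) = 6, d(29) = 2, d(30) = 8, d(31) = 2, d(32) = 6, d(33) = 4, d(34) = 4, d(35) = 4, d(36) = 9, d(37) = 2, d(38) = 4, d(39) = 4, d(40) = 8, d(41) = 2, d(42) = 8, d(43) = 2, d(44) = 6, d(45) = 6, d(46) = 4, d(47) = 2, d(48) = 10, d(49) = 3, d(50) = 6, d(51) = 4, d(52) = 6, d(53) = 2, d(54) = 8, d(55) = 4, d(56) = 8, d(57) = 4, d(58) = 4, d(59) = 2, d(60) = 12, d(61) = 2, d(62) = 4, d(63) = 6, d(64) = 7, d(65) = 4, d(66) = 8, d(67) = 2, d(68) = 6, d(69) = 4, d(70) = 8, d(71) = 2, d(72) = 12, d(73) = 2, d(74) = 4, d(75) = 6, d(76) = 6, d(77) = 4, d(78) = 8, d(79) = 2, d(80) = 10, d(81) = 5, d(82) = 4, d(83) = 2, d(84) = 12, d(85) = 4, d(86) = 4, d(87) = 4, d(88) = 8, d(89) = 2, d(90) = 12, d(91) = 4, d(92) = 6, d(93) = 4, d(94) = 4, d(95) = 4, d(96) = 12, d(97) = 2, d(98) = 6, d(99) = 6, d(100) = 9, d(101) = 2, d(102) = 8, d(103) = 2, d(104) = 8, d(105) = 8, d(106) = 4, d(107) = 2, d(108) = 12, d(109) = 2, d(110) = 8, d(111) = 4, d(112) = 10, d(113) = 2, d(114) = 8, d(115) = 4, d(116) = 6, d(117) = 6, d(118) = 4, d(119) = 4, d(120) = 16, d(121) = 3, d(122) = 4, d(123) = 4, d(124) = 6, d(125) = 4, d(126) = 12. Summing all 126 values: 635. (Dirichlet's divisor formula: Σ_{n ≤ x} d(n) = x ln(x) + (2γ − 1) x + O(√x). For x = 126, the asymptotic estimate is ≈ 628.83.)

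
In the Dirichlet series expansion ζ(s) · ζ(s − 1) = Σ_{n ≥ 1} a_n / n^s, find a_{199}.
σ(199) = 200

In the product (Σ m^0/m^s)(Σ k / k^s) = Σ (Σ_{d | n} d) / n^s, the coefficient of 1/n^s is σ(n) = Σ_{d | n} d. For n = 199, divisors are [1, 199]; summing: σ(199) = 200.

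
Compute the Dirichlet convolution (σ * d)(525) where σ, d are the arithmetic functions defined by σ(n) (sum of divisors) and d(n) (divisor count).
(σ * d)(525) = 2760

Divisors of 525: [1, 3, 5, 7, 15, 21, 25, 35, 75, 105, 175, 525]. For each d | 525:
  d = 1: σ(1) · d(525/1) = 1 · 12 = 12
  d = 3: σ(3) · d(525/3) = 4 · 6 = 24
  d = 5: σ(5) · d(525/5) = 6 · 8 = 48
  d = 7: σ(7) · d(525/7) = 8 · 6 = 48
  d = 15: σ(15) · d(525/15) = 24 · 4 = 96
  d = 21: σ(21) · d(525/21) = 32 · 3 = 96
  d = 25: σ(25) · d(525/25) = 31 · 4 = 124
  d = 35: σ(35) · d(525/35) = 48 · 4 = 192
  d = 75: σ(75) · d(525/75) = 124 · 2 = 248
  d = 105: σ(105) · d(525/105) = 192 · 2 = 384
  d = 175: σ(175) · d(525/175) = 248 · 2 = 496
  d = 525: σ(525) · d(525/525) = 992 · 1 = 992
Summing: (σ * d)(525) = 12 + 24 + 48 + 48 + 96 + 96 + 124 + 192 + 248 + 384 + 496 + 992 = 2760.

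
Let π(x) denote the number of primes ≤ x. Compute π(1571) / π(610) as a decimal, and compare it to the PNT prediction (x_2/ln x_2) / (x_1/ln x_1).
π(1571)/π(610) = 248/111 ≈ 2.2342;  PNT prediction ≈ 2.2444.

π(610) = 111 and π(1571) = 248, so π(1571)/π(610) ≈ 2.2342. The PNT-predicted ratio is (1571/ln(1571)) / (610/ln(610)) ≈ 2.2444. The two agree to within a few percent, as expected.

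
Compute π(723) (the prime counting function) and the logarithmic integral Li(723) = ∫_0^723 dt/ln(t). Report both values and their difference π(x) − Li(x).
π(723) = 128;  Li(723) ≈ 136.59;  π(x) − Li(x) ≈ -8.59.

Direct count of primes ≤ 723 gives π(723) = 128. Numerical evaluation of the logarithmic integral gives Li(723) ≈ 136.59. The difference π(x) − Li(x) ≈ -8.59 is typically negative for small/moderate x (Li(x) overestimates), though Littlewood's theorem shows this sign changes infinitely often.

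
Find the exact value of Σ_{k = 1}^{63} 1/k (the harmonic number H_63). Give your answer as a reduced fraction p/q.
H_63 = 310559566510213034489743057/65681493561267903750631200

Direct summation: H_63 = 1 + 1/2 + ... + 1/63. The least common denominator is lcm(1, ..., 63) = 591133442051411133755680800; over this denominator the numerator is 591133442051411133755680800 + 295566721025705566877840400 + 197044480683803711251893600 + 147783360512852783438920200 + 118226688410282226751136160 + 98522240341901855625946800 + 84447634578773019107954400 + 73891680256426391719460100 + 65681493561267903750631200 + 59113344205141113375568080 + 53739403822855557614152800 + 49261120170950927812973400 + 45471803234723933365821600 + 42223817289386509553977200 + 39408896136760742250378720 + 36945840128213195859730050 + 34772555414788890220922400 + 32840746780633951875315600 + 31112286423758480723983200 + 29556672102570556687784040 + 28149211526257673035984800 + 26869701911427778807076400 + 25701454002235266685029600 + 24630560085475463906486700 + 23645337682056445350227232 + 22735901617361966682910800 + 21893831187089301250210400 + 21111908644693254776988600 + 20383911794876245991575200 + 19704448068380371125189360 + 19068820711335843024376800 + 18472920064106597929865025 + 17913134607618519204717600 + 17386277707394445110461200 + 16889526915754603821590880 + 16420373390316975937657800 + 15976579514903003615018400 + 15556143211879240361991600 + 15157267744907977788607200 + 14778336051285278343892020 + 14417888830522222774528800 + 14074605763128836517992400 + 13747289350032817064085600 + 13434850955713889403538200 + 13136298712253580750126240 + 12850727001117633342514800 + 12577307277689598590546400 + 12315280042737731953243350 + 12063947796967574158279200 + 11822668841028222675113616 + 11590851804929630073640800 + 11367950808680983341455400 + 11153461170781342146333600 + 10946915593544650625105200 + 10747880764571111522830560 + 10555954322346627388494300 + 10370762141252826907994400 + 10191955897438122995787600 + 10019210882227307351791200 + 9852224034190185562594680 + 9690712164777231700912800 + 9534410355667921512188400 + 9383070508752557678661600 = 2795036098591917310407687513, so H_63 = 2795036098591917310407687513/591133442051411133755680800; reducing by gcd(2795036098591917310407687513, 591133442051411133755680800) = 9 gives 310559566510213034489743057/65681493561267903750631200 ≈ 4.72827. (The PNT-adjacent estimate ln(63) + γ ≈ 4.72035 matches within O(1/n).)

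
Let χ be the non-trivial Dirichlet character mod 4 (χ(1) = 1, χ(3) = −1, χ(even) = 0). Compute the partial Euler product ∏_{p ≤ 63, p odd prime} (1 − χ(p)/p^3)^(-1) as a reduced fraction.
∏ = 126115667482028600084463789626710364805572778792731/130156894276470431285217911893722225289762827141120

The odd primes p ≤ 63 are [3, 5, 7, 11, 13, 17, 19, 23, 29, 31, 37, 41, 43, 47, 53, 59, 61]. For each, χ(p) = 1 if p ≡ 1 mod 4, χ(p) = −1 if p ≡ 3 mod 4. Taking (1 − χ(p)/p^3)^(-1) = p^3/(p^3 − χ(p)): (1 − (-1)/3^3)^(-1) · (1 − (1)/5^3)^(-1) · (1 − (-1)/7^3)^(-1) · (1 − (-1)/11^3)^(-1) · (1 − (1)/13^3)^(-1) · (1 − (1)/17^3)^(-1) · (1 − (-1)/19^3)^(-1) · (1 − (-1)/23^3)^(-1) · (1 − (1)/29^3)^(-1) · (1 − (-1)/31^3)^(-1) · (1 − (1)/37^3)^(-1) · (1 − (1)/41^3)^(-1) · (1 − (-1)/43^3)^(-1) · (1 − (-1)/47^3)^(-1) · (1 − (1)/53^3)^(-1) · (1 − (-1)/59^3)^(-1) · (1 − (1)/61^3)^(-1) = 126115667482028600084463789626710364805572778792731/130156894276470431285217911893722225289762827141120.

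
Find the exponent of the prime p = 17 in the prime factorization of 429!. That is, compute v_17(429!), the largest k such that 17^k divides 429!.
v_17(429!) = 26

Legendre's formula: v_p(n!) = Σ_{k ≥ 1} ⌊n / p^k⌋. For p = 17, n = 429, the terms are:
  ⌊429/17^1⌋ = ⌊429/17⌋ = 25
  ⌊429/17^2⌋ = ⌊429/289⌋ = 1
(the next term ⌊429/17^3⌋ = 0, terminating the sum). Summing: v_17(429!) = 25 + 1 = 26.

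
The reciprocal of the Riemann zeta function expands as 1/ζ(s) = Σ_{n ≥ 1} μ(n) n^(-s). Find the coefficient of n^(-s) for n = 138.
μ(138) = -1

Factor n = 138 = 2 · 3 · 23. μ(n) = 0 if any exponent ≥ 2 (not squarefree); otherwise μ(n) = (−1)^{ω(n)} where ω(n) is the number of distinct prime factors. Applying: μ(138) = -1.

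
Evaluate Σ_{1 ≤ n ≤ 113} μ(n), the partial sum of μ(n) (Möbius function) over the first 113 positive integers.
Σ_{n ≤ 113} μ(n) = -5

Compute μ(n) for each 1 ≤ n ≤ 113: μ(1) = 1, μ(2) = -1, μ(3) = -1, μ(4) = 0, μ(5) = -1, μ(6) = 1, μ(7) = -1, μ(8) = 0, μ(9) = 0, μ(10) = 1, μ(11) = -1, μ(12) = 0, μ(13) = -1, μ(14) = 1, μ(15) = 1, μ(16) = 0, μ(17) = -1, μ(18) = 0, μ(19) = -1, μ(20) = 0, μ(21) = 1, μ(22) = 1, μ(23) = -1, μ(24) = 0, μ(25) = 0, μ(26) = 1, μ(27) = 0, μ(28) = 0, μ(29) = -1, μ(30) = -1, μ(31) = -1, μ(32) = 0, μ(33) = 1, μ(34) = 1, μ(35) = 1, μ(36) = 0, μ(37) = -1, μ(38) = 1, μ(39) = 1, μ(40) = 0, μ(41) = -1, μ(42) = -1, μ(43) = -1, μ(44) = 0, μ(45) = 0, μ(46) = 1, μ(47) = -1, μ(48) = 0, μ(49) = 0, μ(50) = 0, μ(51) = 1, μ(52) = 0, μ(53) = -1, μ(54) = 0, μ(55) = 1, μ(56) = 0, μ(57) = 1, μ(58) = 1, μ(59) = -1, μ(60) = 0, μ(61) = -1, μ(62) = 1, μ(63) = 0, μ(64) = 0, μ(65) = 1, μ(66) = -1, μ(67) = -1, μ(68) = 0, μ(69) = 1, μ(70) = -1, μ(71) = -1, μ(72) = 0, μ(73) = -1, μ(74) = 1, μ(75) = 0, μ(76) = 0, μ(77) = 1, μ(78) = -1, μ(79) = -1, μ(80) = 0, μ(81) = 0, μ(82) = 1, μ(83) = -1, μ(84) = 0, μ(85) = 1, μ(86) = 1, μ(87) = 1, μ(88) = 0, μ(89) = -1, μ(90) = 0, μ(91) = 1, μ(92) = 0, μ(93) = 1, μ(94) = 1, μ(95) = 1, μ(96) = 0, μ(97) = -1, μ(98) = 0, μ(99) = 0, μ(100) = 0, μ(101) = -1, μ(102) = -1, μ(103) = -1, μ(104) = 0, μ(105) = -1, μ(106) = 1, μ(107) = -1, μ(108) = 0, μ(109) = -1, μ(110) = -1, μ(111) = 1, μ(112) = 0, μ(113) = -1. Summing all 113 values: -5. (Mertens function M(x) = Σ_{n ≤ x} μ(n); on average M(x) should be small (PNT ⟺ M(x) = o(x)).)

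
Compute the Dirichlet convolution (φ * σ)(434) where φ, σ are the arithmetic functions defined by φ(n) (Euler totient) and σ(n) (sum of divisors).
(φ * σ)(434) = 3472

Divisors of 434: [1, 2, 7, 14, 31, 62, 217, 434]. For each d | 434:
  d = 1: φ(1) · σ(434/1) = 1 · 768 = 768
  d = 2: φ(2) · σ(434/2) = 1 · 256 = 256
  d = 7: φ(7) · σ(434/7) = 6 · 96 = 576
  d = 14: φ(14) · σ(434/14) = 6 · 32 = 192
  d = 31: φ(31) · σ(434/31) = 30 · 24 = 720
  d = 62: φ(62) · σ(434/62) = 30 · 8 = 240
  d = 217: φ(217) · σ(434/217) = 180 · 3 = 540
  d = 434: φ(434) · σ(434/434) = 180 · 1 = 180
Summing: (φ * σ)(434) = 768 + 256 + 576 + 192 + 720 + 240 + 540 + 180 = 3472.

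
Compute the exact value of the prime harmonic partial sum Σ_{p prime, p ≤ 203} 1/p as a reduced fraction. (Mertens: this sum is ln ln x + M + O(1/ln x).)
Σ 1/p = 15202313841027497739047080375538859939135227730139536997746371469607707132833646367/7799922041683461553249199106329813876687996789903550945093032474868511536164700810

π(203) = 46, so the primes ≤ 203 are [2, 3, 5, 7, 11, 13, 17, 19, 23, 29, 31, 37, 41, 43, 47, 53, 59, 61, 67, 71, 73, 79, 83, 89, 97, 101, 103, 107, 109, 113, 127, 131, 137, 139, 149, 151, 157, 163, 167, 173, 179, 181, 191, 193, 197, 199]. Summing 1/p over these primes: 15202313841027497739047080375538859939135227730139536997746371469607707132833646367/7799922041683461553249199106329813876687996789903550945093032474868511536164700810 ≈ 1.9490. Mertens estimate ln ln(203) + 0.2615 ≈ 1.9317.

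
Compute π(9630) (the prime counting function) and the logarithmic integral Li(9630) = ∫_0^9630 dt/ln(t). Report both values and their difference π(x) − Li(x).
π(9630) = 1189;  Li(9630) ≈ 1205.88;  π(x) − Li(x) ≈ -16.88.

Direct count of primes ≤ 9630 gives π(9630) = 1189. Numerical evaluation of the logarithmic integral gives Li(9630) ≈ 1205.88. The difference π(x) − Li(x) ≈ -16.88 is typically negative for small/moderate x (Li(x) overestimates), though Littlewood's theorem shows this sign changes infinitely often.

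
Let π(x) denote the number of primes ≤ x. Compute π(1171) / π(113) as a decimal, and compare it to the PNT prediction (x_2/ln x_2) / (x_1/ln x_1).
π(1171)/π(113) = 193/30 ≈ 6.4333;  PNT prediction ≈ 6.9335.

π(113) = 30 and π(1171) = 193, so π(1171)/π(113) ≈ 6.4333. The PNT-predicted ratio is (1171/ln(1171)) / (113/ln(113)) ≈ 6.9335. The two agree to within a few percent, as expected.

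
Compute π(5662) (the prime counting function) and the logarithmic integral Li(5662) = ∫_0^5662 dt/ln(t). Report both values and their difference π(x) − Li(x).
π(5662) = 746;  Li(5662) ≈ 761.43;  π(x) − Li(x) ≈ -15.43.

Direct count of primes ≤ 5662 gives π(5662) = 746. Numerical evaluation of the logarithmic integral gives Li(5662) ≈ 761.43. The difference π(x) − Li(x) ≈ -15.43 is typically negative for small/moderate x (Li(x) overestimates), though Littlewood's theorem shows this sign changes infinitely often.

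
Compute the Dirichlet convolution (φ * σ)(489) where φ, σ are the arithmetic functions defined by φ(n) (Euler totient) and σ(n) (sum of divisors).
(φ * σ)(489) = 1956

Divisors of 489: [1, 3, 163, 489]. For each d | 489:
  d = 1: φ(1) · σ(489/1) = 1 · 656 = 656
  d = 3: φ(3) · σ(489/3) = 2 · 164 = 328
  d = 163: φ(163) · σ(489/163) = 162 · 4 = 648
  d = 489: φ(489) · σ(489/489) = 324 · 1 = 324
Summing: (φ * σ)(489) = 656 + 328 + 648 + 324 = 1956.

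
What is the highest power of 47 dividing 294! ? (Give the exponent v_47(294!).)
v_47(294!) = 6

Legendre's formula: v_p(n!) = Σ_{k ≥ 1} ⌊n / p^k⌋. For p = 47, n = 294, the terms are:
  ⌊294/47^1⌋ = ⌊294/47⌋ = 6
(the next term ⌊294/47^2⌋ = 0, terminating the sum). Summing: v_47(294!) = 6 = 6.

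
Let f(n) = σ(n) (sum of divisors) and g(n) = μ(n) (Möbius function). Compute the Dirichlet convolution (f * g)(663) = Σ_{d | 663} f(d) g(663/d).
(σ * μ)(663) = 663

Divisors of 663: [1, 3, 13, 17, 39, 51, 221, 663]. For each d | 663:
  d = 1: σ(1) · μ(663/1) = 1 · -1 = -1
  d = 3: σ(3) · μ(663/3) = 4 · 1 = 4
  d = 13: σ(13) · μ(663/13) = 14 · 1 = 14
  d = 17: σ(17) · μ(663/17) = 18 · 1 = 18
  d = 39: σ(39) · μ(663/39) = 56 · -1 = -56
  d = 51: σ(51) · μ(663/51) = 72 · -1 = -72
  d = 221: σ(221) · μ(663/221) = 252 · -1 = -252
  d = 663: σ(663) · μ(663/663) = 1008 · 1 = 1008
Summing: (σ * μ)(663) = -1 + 4 + 14 + 18 + -56 + -72 + -252 + 1008 = 663.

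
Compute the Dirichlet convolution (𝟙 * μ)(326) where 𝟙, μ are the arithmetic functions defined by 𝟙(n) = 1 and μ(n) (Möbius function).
(𝟙 * μ)(326) = 0

Divisors of 326: [1, 2, 163, 326]. For each d | 326:
  d = 1: 𝟙(1) · μ(326/1) = 1 · 1 = 1
  d = 2: 𝟙(2) · μ(326/2) = 1 · -1 = -1
  d = 163: 𝟙(163) · μ(326/163) = 1 · -1 = -1
  d = 326: 𝟙(326) · μ(326/326) = 1 · 1 = 1
Summing: (𝟙 * μ)(326) = 1 + -1 + -1 + 1 = 0.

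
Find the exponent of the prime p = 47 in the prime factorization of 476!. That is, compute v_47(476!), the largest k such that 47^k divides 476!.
v_47(476!) = 10

Legendre's formula: v_p(n!) = Σ_{k ≥ 1} ⌊n / p^k⌋. For p = 47, n = 476, the terms are:
  ⌊476/47^1⌋ = ⌊476/47⌋ = 10
(the next term ⌊476/47^2⌋ = 0, terminating the sum). Summing: v_47(476!) = 10 = 10.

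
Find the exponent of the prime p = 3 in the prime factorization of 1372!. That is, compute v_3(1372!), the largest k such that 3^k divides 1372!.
v_3(1372!) = 681

Legendre's formula: v_p(n!) = Σ_{k ≥ 1} ⌊n / p^k⌋. For p = 3, n = 1372, the terms are:
  ⌊1372/3^1⌋ = ⌊1372/3⌋ = 457
  ⌊1372/3^2⌋ = ⌊1372/9⌋ = 152
  ⌊1372/3^3⌋ = ⌊1372/27⌋ = 50
  ⌊1372/3^4⌋ = ⌊1372/81⌋ = 16
  ⌊1372/3^5⌋ = ⌊1372/243⌋ = 5
  ⌊1372/3^6⌋ = ⌊1372/729⌋ = 1
(the next term ⌊1372/3^7⌋ = 0, terminating the sum). Summing: v_3(1372!) = 457 + 152 + 50 + 16 + 5 + 1 = 681.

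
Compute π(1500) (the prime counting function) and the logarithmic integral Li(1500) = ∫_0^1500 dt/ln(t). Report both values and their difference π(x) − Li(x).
π(1500) = 239;  Li(1500) ≈ 247.81;  π(x) − Li(x) ≈ -8.81.

Direct count of primes ≤ 1500 gives π(1500) = 239. Numerical evaluation of the logarithmic integral gives Li(1500) ≈ 247.81. The difference π(x) − Li(x) ≈ -8.81 is typically negative for small/moderate x (Li(x) overestimates), though Littlewood's theorem shows this sign changes infinitely often.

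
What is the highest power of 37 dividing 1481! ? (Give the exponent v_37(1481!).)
v_37(1481!) = 41

Legendre's formula: v_p(n!) = Σ_{k ≥ 1} ⌊n / p^k⌋. For p = 37, n = 1481, the terms are:
  ⌊1481/37^1⌋ = ⌊1481/37⌋ = 40
  ⌊1481/37^2⌋ = ⌊1481/1369⌋ = 1
(the next term ⌊1481/37^3⌋ = 0, terminating the sum). Summing: v_37(1481!) = 40 + 1 = 41.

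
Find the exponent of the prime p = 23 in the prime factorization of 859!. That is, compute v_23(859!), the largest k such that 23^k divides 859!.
v_23(859!) = 38

Legendre's formula: v_p(n!) = Σ_{k ≥ 1} ⌊n / p^k⌋. For p = 23, n = 859, the terms are:
  ⌊859/23^1⌋ = ⌊859/23⌋ = 37
  ⌊859/23^2⌋ = ⌊859/529⌋ = 1
(the next term ⌊859/23^3⌋ = 0, terminating the sum). Summing: v_23(859!) = 37 + 1 = 38.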